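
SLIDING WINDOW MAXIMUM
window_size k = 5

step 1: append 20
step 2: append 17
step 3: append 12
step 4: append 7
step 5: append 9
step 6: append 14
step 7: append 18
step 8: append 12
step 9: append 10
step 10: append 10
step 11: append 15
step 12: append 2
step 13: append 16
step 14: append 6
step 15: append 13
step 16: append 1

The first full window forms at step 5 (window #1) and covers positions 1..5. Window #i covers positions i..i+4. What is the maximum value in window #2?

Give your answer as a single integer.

step 1: append 20 -> window=[20] (not full yet)
step 2: append 17 -> window=[20, 17] (not full yet)
step 3: append 12 -> window=[20, 17, 12] (not full yet)
step 4: append 7 -> window=[20, 17, 12, 7] (not full yet)
step 5: append 9 -> window=[20, 17, 12, 7, 9] -> max=20
step 6: append 14 -> window=[17, 12, 7, 9, 14] -> max=17
Window #2 max = 17

Answer: 17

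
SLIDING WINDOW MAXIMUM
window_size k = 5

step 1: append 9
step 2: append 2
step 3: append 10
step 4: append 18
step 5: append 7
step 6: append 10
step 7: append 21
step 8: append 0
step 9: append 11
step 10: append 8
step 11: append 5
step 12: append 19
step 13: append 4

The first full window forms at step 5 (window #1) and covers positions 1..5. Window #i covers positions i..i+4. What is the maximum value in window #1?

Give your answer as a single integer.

step 1: append 9 -> window=[9] (not full yet)
step 2: append 2 -> window=[9, 2] (not full yet)
step 3: append 10 -> window=[9, 2, 10] (not full yet)
step 4: append 18 -> window=[9, 2, 10, 18] (not full yet)
step 5: append 7 -> window=[9, 2, 10, 18, 7] -> max=18
Window #1 max = 18

Answer: 18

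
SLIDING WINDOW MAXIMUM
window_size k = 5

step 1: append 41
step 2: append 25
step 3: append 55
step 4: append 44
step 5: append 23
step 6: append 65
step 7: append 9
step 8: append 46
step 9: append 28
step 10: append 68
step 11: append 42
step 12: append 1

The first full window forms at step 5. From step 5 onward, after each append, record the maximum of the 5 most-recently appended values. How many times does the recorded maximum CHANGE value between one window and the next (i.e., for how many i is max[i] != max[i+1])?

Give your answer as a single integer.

Answer: 2

Derivation:
step 1: append 41 -> window=[41] (not full yet)
step 2: append 25 -> window=[41, 25] (not full yet)
step 3: append 55 -> window=[41, 25, 55] (not full yet)
step 4: append 44 -> window=[41, 25, 55, 44] (not full yet)
step 5: append 23 -> window=[41, 25, 55, 44, 23] -> max=55
step 6: append 65 -> window=[25, 55, 44, 23, 65] -> max=65
step 7: append 9 -> window=[55, 44, 23, 65, 9] -> max=65
step 8: append 46 -> window=[44, 23, 65, 9, 46] -> max=65
step 9: append 28 -> window=[23, 65, 9, 46, 28] -> max=65
step 10: append 68 -> window=[65, 9, 46, 28, 68] -> max=68
step 11: append 42 -> window=[9, 46, 28, 68, 42] -> max=68
step 12: append 1 -> window=[46, 28, 68, 42, 1] -> max=68
Recorded maximums: 55 65 65 65 65 68 68 68
Changes between consecutive maximums: 2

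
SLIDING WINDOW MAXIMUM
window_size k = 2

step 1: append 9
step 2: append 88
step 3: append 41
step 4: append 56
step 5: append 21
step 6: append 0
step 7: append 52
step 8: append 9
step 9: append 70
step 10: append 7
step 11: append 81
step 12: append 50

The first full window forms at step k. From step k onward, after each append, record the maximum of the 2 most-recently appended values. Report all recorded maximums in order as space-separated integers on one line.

Answer: 88 88 56 56 21 52 52 70 70 81 81

Derivation:
step 1: append 9 -> window=[9] (not full yet)
step 2: append 88 -> window=[9, 88] -> max=88
step 3: append 41 -> window=[88, 41] -> max=88
step 4: append 56 -> window=[41, 56] -> max=56
step 5: append 21 -> window=[56, 21] -> max=56
step 6: append 0 -> window=[21, 0] -> max=21
step 7: append 52 -> window=[0, 52] -> max=52
step 8: append 9 -> window=[52, 9] -> max=52
step 9: append 70 -> window=[9, 70] -> max=70
step 10: append 7 -> window=[70, 7] -> max=70
step 11: append 81 -> window=[7, 81] -> max=81
step 12: append 50 -> window=[81, 50] -> max=81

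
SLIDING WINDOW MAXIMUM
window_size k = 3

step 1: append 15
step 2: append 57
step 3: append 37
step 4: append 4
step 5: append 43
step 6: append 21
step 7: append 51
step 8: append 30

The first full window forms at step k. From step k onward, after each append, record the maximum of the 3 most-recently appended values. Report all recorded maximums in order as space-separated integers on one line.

Answer: 57 57 43 43 51 51

Derivation:
step 1: append 15 -> window=[15] (not full yet)
step 2: append 57 -> window=[15, 57] (not full yet)
step 3: append 37 -> window=[15, 57, 37] -> max=57
step 4: append 4 -> window=[57, 37, 4] -> max=57
step 5: append 43 -> window=[37, 4, 43] -> max=43
step 6: append 21 -> window=[4, 43, 21] -> max=43
step 7: append 51 -> window=[43, 21, 51] -> max=51
step 8: append 30 -> window=[21, 51, 30] -> max=51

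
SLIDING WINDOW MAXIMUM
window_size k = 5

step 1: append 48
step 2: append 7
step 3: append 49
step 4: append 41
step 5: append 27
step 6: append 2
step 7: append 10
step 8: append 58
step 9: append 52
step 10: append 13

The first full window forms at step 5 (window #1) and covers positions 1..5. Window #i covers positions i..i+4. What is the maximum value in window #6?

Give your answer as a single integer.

step 1: append 48 -> window=[48] (not full yet)
step 2: append 7 -> window=[48, 7] (not full yet)
step 3: append 49 -> window=[48, 7, 49] (not full yet)
step 4: append 41 -> window=[48, 7, 49, 41] (not full yet)
step 5: append 27 -> window=[48, 7, 49, 41, 27] -> max=49
step 6: append 2 -> window=[7, 49, 41, 27, 2] -> max=49
step 7: append 10 -> window=[49, 41, 27, 2, 10] -> max=49
step 8: append 58 -> window=[41, 27, 2, 10, 58] -> max=58
step 9: append 52 -> window=[27, 2, 10, 58, 52] -> max=58
step 10: append 13 -> window=[2, 10, 58, 52, 13] -> max=58
Window #6 max = 58

Answer: 58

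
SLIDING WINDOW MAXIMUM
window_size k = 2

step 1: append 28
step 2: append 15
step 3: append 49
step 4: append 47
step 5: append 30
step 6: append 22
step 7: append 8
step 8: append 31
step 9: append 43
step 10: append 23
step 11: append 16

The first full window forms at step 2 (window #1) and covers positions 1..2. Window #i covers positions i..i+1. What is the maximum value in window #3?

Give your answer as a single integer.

step 1: append 28 -> window=[28] (not full yet)
step 2: append 15 -> window=[28, 15] -> max=28
step 3: append 49 -> window=[15, 49] -> max=49
step 4: append 47 -> window=[49, 47] -> max=49
Window #3 max = 49

Answer: 49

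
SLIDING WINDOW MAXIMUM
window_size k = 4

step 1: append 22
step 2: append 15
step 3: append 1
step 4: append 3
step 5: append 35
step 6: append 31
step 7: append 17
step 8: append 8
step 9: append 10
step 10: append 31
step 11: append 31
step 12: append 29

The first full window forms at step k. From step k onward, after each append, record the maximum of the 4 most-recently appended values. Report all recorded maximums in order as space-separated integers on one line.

step 1: append 22 -> window=[22] (not full yet)
step 2: append 15 -> window=[22, 15] (not full yet)
step 3: append 1 -> window=[22, 15, 1] (not full yet)
step 4: append 3 -> window=[22, 15, 1, 3] -> max=22
step 5: append 35 -> window=[15, 1, 3, 35] -> max=35
step 6: append 31 -> window=[1, 3, 35, 31] -> max=35
step 7: append 17 -> window=[3, 35, 31, 17] -> max=35
step 8: append 8 -> window=[35, 31, 17, 8] -> max=35
step 9: append 10 -> window=[31, 17, 8, 10] -> max=31
step 10: append 31 -> window=[17, 8, 10, 31] -> max=31
step 11: append 31 -> window=[8, 10, 31, 31] -> max=31
step 12: append 29 -> window=[10, 31, 31, 29] -> max=31

Answer: 22 35 35 35 35 31 31 31 31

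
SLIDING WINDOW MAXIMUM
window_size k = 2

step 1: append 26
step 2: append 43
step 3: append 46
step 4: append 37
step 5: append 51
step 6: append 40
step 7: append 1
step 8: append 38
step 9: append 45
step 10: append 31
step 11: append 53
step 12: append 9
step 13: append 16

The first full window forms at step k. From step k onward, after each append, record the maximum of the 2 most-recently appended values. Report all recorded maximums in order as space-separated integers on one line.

step 1: append 26 -> window=[26] (not full yet)
step 2: append 43 -> window=[26, 43] -> max=43
step 3: append 46 -> window=[43, 46] -> max=46
step 4: append 37 -> window=[46, 37] -> max=46
step 5: append 51 -> window=[37, 51] -> max=51
step 6: append 40 -> window=[51, 40] -> max=51
step 7: append 1 -> window=[40, 1] -> max=40
step 8: append 38 -> window=[1, 38] -> max=38
step 9: append 45 -> window=[38, 45] -> max=45
step 10: append 31 -> window=[45, 31] -> max=45
step 11: append 53 -> window=[31, 53] -> max=53
step 12: append 9 -> window=[53, 9] -> max=53
step 13: append 16 -> window=[9, 16] -> max=16

Answer: 43 46 46 51 51 40 38 45 45 53 53 16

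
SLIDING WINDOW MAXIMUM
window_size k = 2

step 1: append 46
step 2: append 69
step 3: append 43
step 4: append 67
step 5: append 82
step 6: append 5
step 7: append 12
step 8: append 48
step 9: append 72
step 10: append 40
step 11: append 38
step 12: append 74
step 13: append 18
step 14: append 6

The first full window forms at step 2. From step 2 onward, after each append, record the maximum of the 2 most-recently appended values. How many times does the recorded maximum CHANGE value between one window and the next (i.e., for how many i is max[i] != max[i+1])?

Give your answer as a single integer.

step 1: append 46 -> window=[46] (not full yet)
step 2: append 69 -> window=[46, 69] -> max=69
step 3: append 43 -> window=[69, 43] -> max=69
step 4: append 67 -> window=[43, 67] -> max=67
step 5: append 82 -> window=[67, 82] -> max=82
step 6: append 5 -> window=[82, 5] -> max=82
step 7: append 12 -> window=[5, 12] -> max=12
step 8: append 48 -> window=[12, 48] -> max=48
step 9: append 72 -> window=[48, 72] -> max=72
step 10: append 40 -> window=[72, 40] -> max=72
step 11: append 38 -> window=[40, 38] -> max=40
step 12: append 74 -> window=[38, 74] -> max=74
step 13: append 18 -> window=[74, 18] -> max=74
step 14: append 6 -> window=[18, 6] -> max=18
Recorded maximums: 69 69 67 82 82 12 48 72 72 40 74 74 18
Changes between consecutive maximums: 8

Answer: 8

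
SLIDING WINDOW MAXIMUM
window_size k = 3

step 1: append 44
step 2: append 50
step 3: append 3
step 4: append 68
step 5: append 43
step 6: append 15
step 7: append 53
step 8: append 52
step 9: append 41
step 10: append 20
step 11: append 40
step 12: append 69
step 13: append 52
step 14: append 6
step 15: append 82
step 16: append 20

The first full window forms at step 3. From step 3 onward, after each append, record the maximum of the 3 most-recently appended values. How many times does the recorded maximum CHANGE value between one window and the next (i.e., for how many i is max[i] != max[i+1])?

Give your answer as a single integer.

step 1: append 44 -> window=[44] (not full yet)
step 2: append 50 -> window=[44, 50] (not full yet)
step 3: append 3 -> window=[44, 50, 3] -> max=50
step 4: append 68 -> window=[50, 3, 68] -> max=68
step 5: append 43 -> window=[3, 68, 43] -> max=68
step 6: append 15 -> window=[68, 43, 15] -> max=68
step 7: append 53 -> window=[43, 15, 53] -> max=53
step 8: append 52 -> window=[15, 53, 52] -> max=53
step 9: append 41 -> window=[53, 52, 41] -> max=53
step 10: append 20 -> window=[52, 41, 20] -> max=52
step 11: append 40 -> window=[41, 20, 40] -> max=41
step 12: append 69 -> window=[20, 40, 69] -> max=69
step 13: append 52 -> window=[40, 69, 52] -> max=69
step 14: append 6 -> window=[69, 52, 6] -> max=69
step 15: append 82 -> window=[52, 6, 82] -> max=82
step 16: append 20 -> window=[6, 82, 20] -> max=82
Recorded maximums: 50 68 68 68 53 53 53 52 41 69 69 69 82 82
Changes between consecutive maximums: 6

Answer: 6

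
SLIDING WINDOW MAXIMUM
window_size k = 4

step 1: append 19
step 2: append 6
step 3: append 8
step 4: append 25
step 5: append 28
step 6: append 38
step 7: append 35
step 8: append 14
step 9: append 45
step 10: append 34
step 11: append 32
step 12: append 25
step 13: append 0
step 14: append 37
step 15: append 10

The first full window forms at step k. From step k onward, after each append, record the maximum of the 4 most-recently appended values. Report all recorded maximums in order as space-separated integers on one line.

step 1: append 19 -> window=[19] (not full yet)
step 2: append 6 -> window=[19, 6] (not full yet)
step 3: append 8 -> window=[19, 6, 8] (not full yet)
step 4: append 25 -> window=[19, 6, 8, 25] -> max=25
step 5: append 28 -> window=[6, 8, 25, 28] -> max=28
step 6: append 38 -> window=[8, 25, 28, 38] -> max=38
step 7: append 35 -> window=[25, 28, 38, 35] -> max=38
step 8: append 14 -> window=[28, 38, 35, 14] -> max=38
step 9: append 45 -> window=[38, 35, 14, 45] -> max=45
step 10: append 34 -> window=[35, 14, 45, 34] -> max=45
step 11: append 32 -> window=[14, 45, 34, 32] -> max=45
step 12: append 25 -> window=[45, 34, 32, 25] -> max=45
step 13: append 0 -> window=[34, 32, 25, 0] -> max=34
step 14: append 37 -> window=[32, 25, 0, 37] -> max=37
step 15: append 10 -> window=[25, 0, 37, 10] -> max=37

Answer: 25 28 38 38 38 45 45 45 45 34 37 37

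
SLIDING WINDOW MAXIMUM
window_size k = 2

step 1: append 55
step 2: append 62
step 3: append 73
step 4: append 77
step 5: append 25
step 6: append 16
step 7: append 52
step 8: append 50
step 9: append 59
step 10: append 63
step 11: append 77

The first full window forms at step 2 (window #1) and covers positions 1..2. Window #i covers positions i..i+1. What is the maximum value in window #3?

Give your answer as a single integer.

Answer: 77

Derivation:
step 1: append 55 -> window=[55] (not full yet)
step 2: append 62 -> window=[55, 62] -> max=62
step 3: append 73 -> window=[62, 73] -> max=73
step 4: append 77 -> window=[73, 77] -> max=77
Window #3 max = 77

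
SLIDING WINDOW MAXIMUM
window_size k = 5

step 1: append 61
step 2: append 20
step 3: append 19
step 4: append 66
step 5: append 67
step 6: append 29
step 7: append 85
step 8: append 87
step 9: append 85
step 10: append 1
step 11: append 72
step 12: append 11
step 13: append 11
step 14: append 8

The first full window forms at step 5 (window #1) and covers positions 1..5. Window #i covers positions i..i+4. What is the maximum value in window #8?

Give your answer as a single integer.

Answer: 87

Derivation:
step 1: append 61 -> window=[61] (not full yet)
step 2: append 20 -> window=[61, 20] (not full yet)
step 3: append 19 -> window=[61, 20, 19] (not full yet)
step 4: append 66 -> window=[61, 20, 19, 66] (not full yet)
step 5: append 67 -> window=[61, 20, 19, 66, 67] -> max=67
step 6: append 29 -> window=[20, 19, 66, 67, 29] -> max=67
step 7: append 85 -> window=[19, 66, 67, 29, 85] -> max=85
step 8: append 87 -> window=[66, 67, 29, 85, 87] -> max=87
step 9: append 85 -> window=[67, 29, 85, 87, 85] -> max=87
step 10: append 1 -> window=[29, 85, 87, 85, 1] -> max=87
step 11: append 72 -> window=[85, 87, 85, 1, 72] -> max=87
step 12: append 11 -> window=[87, 85, 1, 72, 11] -> max=87
Window #8 max = 87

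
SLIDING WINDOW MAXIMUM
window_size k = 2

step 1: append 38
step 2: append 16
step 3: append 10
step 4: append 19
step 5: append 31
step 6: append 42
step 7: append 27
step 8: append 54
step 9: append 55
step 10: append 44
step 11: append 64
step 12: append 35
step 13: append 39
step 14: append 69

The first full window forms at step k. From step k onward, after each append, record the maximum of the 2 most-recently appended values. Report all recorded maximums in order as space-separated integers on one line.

step 1: append 38 -> window=[38] (not full yet)
step 2: append 16 -> window=[38, 16] -> max=38
step 3: append 10 -> window=[16, 10] -> max=16
step 4: append 19 -> window=[10, 19] -> max=19
step 5: append 31 -> window=[19, 31] -> max=31
step 6: append 42 -> window=[31, 42] -> max=42
step 7: append 27 -> window=[42, 27] -> max=42
step 8: append 54 -> window=[27, 54] -> max=54
step 9: append 55 -> window=[54, 55] -> max=55
step 10: append 44 -> window=[55, 44] -> max=55
step 11: append 64 -> window=[44, 64] -> max=64
step 12: append 35 -> window=[64, 35] -> max=64
step 13: append 39 -> window=[35, 39] -> max=39
step 14: append 69 -> window=[39, 69] -> max=69

Answer: 38 16 19 31 42 42 54 55 55 64 64 39 69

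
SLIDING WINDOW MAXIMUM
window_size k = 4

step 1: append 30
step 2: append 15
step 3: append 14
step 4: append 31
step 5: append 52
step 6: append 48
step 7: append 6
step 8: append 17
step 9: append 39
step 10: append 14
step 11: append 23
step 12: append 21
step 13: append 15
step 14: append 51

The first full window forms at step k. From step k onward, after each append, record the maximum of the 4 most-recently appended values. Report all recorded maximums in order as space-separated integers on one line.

Answer: 31 52 52 52 52 48 39 39 39 23 51

Derivation:
step 1: append 30 -> window=[30] (not full yet)
step 2: append 15 -> window=[30, 15] (not full yet)
step 3: append 14 -> window=[30, 15, 14] (not full yet)
step 4: append 31 -> window=[30, 15, 14, 31] -> max=31
step 5: append 52 -> window=[15, 14, 31, 52] -> max=52
step 6: append 48 -> window=[14, 31, 52, 48] -> max=52
step 7: append 6 -> window=[31, 52, 48, 6] -> max=52
step 8: append 17 -> window=[52, 48, 6, 17] -> max=52
step 9: append 39 -> window=[48, 6, 17, 39] -> max=48
step 10: append 14 -> window=[6, 17, 39, 14] -> max=39
step 11: append 23 -> window=[17, 39, 14, 23] -> max=39
step 12: append 21 -> window=[39, 14, 23, 21] -> max=39
step 13: append 15 -> window=[14, 23, 21, 15] -> max=23
step 14: append 51 -> window=[23, 21, 15, 51] -> max=51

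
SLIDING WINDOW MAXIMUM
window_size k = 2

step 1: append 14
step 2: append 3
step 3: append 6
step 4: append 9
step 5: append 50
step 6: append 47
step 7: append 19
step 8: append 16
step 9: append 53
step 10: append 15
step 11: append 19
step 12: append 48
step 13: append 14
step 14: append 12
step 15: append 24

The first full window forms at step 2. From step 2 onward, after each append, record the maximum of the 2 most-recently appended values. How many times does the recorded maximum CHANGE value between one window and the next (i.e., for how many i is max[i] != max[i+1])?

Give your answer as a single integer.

step 1: append 14 -> window=[14] (not full yet)
step 2: append 3 -> window=[14, 3] -> max=14
step 3: append 6 -> window=[3, 6] -> max=6
step 4: append 9 -> window=[6, 9] -> max=9
step 5: append 50 -> window=[9, 50] -> max=50
step 6: append 47 -> window=[50, 47] -> max=50
step 7: append 19 -> window=[47, 19] -> max=47
step 8: append 16 -> window=[19, 16] -> max=19
step 9: append 53 -> window=[16, 53] -> max=53
step 10: append 15 -> window=[53, 15] -> max=53
step 11: append 19 -> window=[15, 19] -> max=19
step 12: append 48 -> window=[19, 48] -> max=48
step 13: append 14 -> window=[48, 14] -> max=48
step 14: append 12 -> window=[14, 12] -> max=14
step 15: append 24 -> window=[12, 24] -> max=24
Recorded maximums: 14 6 9 50 50 47 19 53 53 19 48 48 14 24
Changes between consecutive maximums: 10

Answer: 10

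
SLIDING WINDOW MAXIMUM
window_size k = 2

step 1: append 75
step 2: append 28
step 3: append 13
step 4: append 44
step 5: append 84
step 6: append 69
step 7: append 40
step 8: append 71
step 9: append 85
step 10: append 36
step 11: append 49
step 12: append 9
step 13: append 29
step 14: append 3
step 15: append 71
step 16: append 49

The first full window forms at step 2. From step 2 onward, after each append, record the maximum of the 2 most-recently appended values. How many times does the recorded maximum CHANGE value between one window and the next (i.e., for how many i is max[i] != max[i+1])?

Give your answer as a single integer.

step 1: append 75 -> window=[75] (not full yet)
step 2: append 28 -> window=[75, 28] -> max=75
step 3: append 13 -> window=[28, 13] -> max=28
step 4: append 44 -> window=[13, 44] -> max=44
step 5: append 84 -> window=[44, 84] -> max=84
step 6: append 69 -> window=[84, 69] -> max=84
step 7: append 40 -> window=[69, 40] -> max=69
step 8: append 71 -> window=[40, 71] -> max=71
step 9: append 85 -> window=[71, 85] -> max=85
step 10: append 36 -> window=[85, 36] -> max=85
step 11: append 49 -> window=[36, 49] -> max=49
step 12: append 9 -> window=[49, 9] -> max=49
step 13: append 29 -> window=[9, 29] -> max=29
step 14: append 3 -> window=[29, 3] -> max=29
step 15: append 71 -> window=[3, 71] -> max=71
step 16: append 49 -> window=[71, 49] -> max=71
Recorded maximums: 75 28 44 84 84 69 71 85 85 49 49 29 29 71 71
Changes between consecutive maximums: 9

Answer: 9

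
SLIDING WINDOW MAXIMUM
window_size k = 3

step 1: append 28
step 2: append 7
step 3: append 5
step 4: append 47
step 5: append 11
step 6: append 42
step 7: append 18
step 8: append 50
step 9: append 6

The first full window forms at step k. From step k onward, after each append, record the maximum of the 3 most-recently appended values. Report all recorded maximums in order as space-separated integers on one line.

Answer: 28 47 47 47 42 50 50

Derivation:
step 1: append 28 -> window=[28] (not full yet)
step 2: append 7 -> window=[28, 7] (not full yet)
step 3: append 5 -> window=[28, 7, 5] -> max=28
step 4: append 47 -> window=[7, 5, 47] -> max=47
step 5: append 11 -> window=[5, 47, 11] -> max=47
step 6: append 42 -> window=[47, 11, 42] -> max=47
step 7: append 18 -> window=[11, 42, 18] -> max=42
step 8: append 50 -> window=[42, 18, 50] -> max=50
step 9: append 6 -> window=[18, 50, 6] -> max=50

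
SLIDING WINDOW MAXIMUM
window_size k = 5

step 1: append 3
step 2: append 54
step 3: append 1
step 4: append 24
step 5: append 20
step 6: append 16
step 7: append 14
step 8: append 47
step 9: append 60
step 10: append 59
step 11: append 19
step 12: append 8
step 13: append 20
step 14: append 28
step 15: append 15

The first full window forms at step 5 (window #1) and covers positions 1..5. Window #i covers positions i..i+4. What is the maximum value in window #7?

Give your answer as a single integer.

Answer: 60

Derivation:
step 1: append 3 -> window=[3] (not full yet)
step 2: append 54 -> window=[3, 54] (not full yet)
step 3: append 1 -> window=[3, 54, 1] (not full yet)
step 4: append 24 -> window=[3, 54, 1, 24] (not full yet)
step 5: append 20 -> window=[3, 54, 1, 24, 20] -> max=54
step 6: append 16 -> window=[54, 1, 24, 20, 16] -> max=54
step 7: append 14 -> window=[1, 24, 20, 16, 14] -> max=24
step 8: append 47 -> window=[24, 20, 16, 14, 47] -> max=47
step 9: append 60 -> window=[20, 16, 14, 47, 60] -> max=60
step 10: append 59 -> window=[16, 14, 47, 60, 59] -> max=60
step 11: append 19 -> window=[14, 47, 60, 59, 19] -> max=60
Window #7 max = 60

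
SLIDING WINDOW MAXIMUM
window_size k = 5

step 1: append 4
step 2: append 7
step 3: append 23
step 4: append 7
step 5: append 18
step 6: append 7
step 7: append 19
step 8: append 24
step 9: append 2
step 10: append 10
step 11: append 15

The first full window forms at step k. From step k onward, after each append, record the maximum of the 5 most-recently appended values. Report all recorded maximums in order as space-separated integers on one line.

step 1: append 4 -> window=[4] (not full yet)
step 2: append 7 -> window=[4, 7] (not full yet)
step 3: append 23 -> window=[4, 7, 23] (not full yet)
step 4: append 7 -> window=[4, 7, 23, 7] (not full yet)
step 5: append 18 -> window=[4, 7, 23, 7, 18] -> max=23
step 6: append 7 -> window=[7, 23, 7, 18, 7] -> max=23
step 7: append 19 -> window=[23, 7, 18, 7, 19] -> max=23
step 8: append 24 -> window=[7, 18, 7, 19, 24] -> max=24
step 9: append 2 -> window=[18, 7, 19, 24, 2] -> max=24
step 10: append 10 -> window=[7, 19, 24, 2, 10] -> max=24
step 11: append 15 -> window=[19, 24, 2, 10, 15] -> max=24

Answer: 23 23 23 24 24 24 24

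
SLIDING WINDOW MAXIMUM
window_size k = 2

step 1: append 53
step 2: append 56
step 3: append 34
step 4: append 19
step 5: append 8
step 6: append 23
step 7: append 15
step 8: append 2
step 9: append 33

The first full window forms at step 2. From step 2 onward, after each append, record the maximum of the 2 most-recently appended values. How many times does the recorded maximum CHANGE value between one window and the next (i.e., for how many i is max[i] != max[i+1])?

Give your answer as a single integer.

step 1: append 53 -> window=[53] (not full yet)
step 2: append 56 -> window=[53, 56] -> max=56
step 3: append 34 -> window=[56, 34] -> max=56
step 4: append 19 -> window=[34, 19] -> max=34
step 5: append 8 -> window=[19, 8] -> max=19
step 6: append 23 -> window=[8, 23] -> max=23
step 7: append 15 -> window=[23, 15] -> max=23
step 8: append 2 -> window=[15, 2] -> max=15
step 9: append 33 -> window=[2, 33] -> max=33
Recorded maximums: 56 56 34 19 23 23 15 33
Changes between consecutive maximums: 5

Answer: 5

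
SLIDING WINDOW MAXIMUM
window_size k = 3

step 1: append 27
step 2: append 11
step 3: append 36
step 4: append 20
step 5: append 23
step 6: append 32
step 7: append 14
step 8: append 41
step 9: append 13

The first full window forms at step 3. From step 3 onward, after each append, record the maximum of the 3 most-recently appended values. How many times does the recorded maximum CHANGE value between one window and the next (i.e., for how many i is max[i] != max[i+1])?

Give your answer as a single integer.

step 1: append 27 -> window=[27] (not full yet)
step 2: append 11 -> window=[27, 11] (not full yet)
step 3: append 36 -> window=[27, 11, 36] -> max=36
step 4: append 20 -> window=[11, 36, 20] -> max=36
step 5: append 23 -> window=[36, 20, 23] -> max=36
step 6: append 32 -> window=[20, 23, 32] -> max=32
step 7: append 14 -> window=[23, 32, 14] -> max=32
step 8: append 41 -> window=[32, 14, 41] -> max=41
step 9: append 13 -> window=[14, 41, 13] -> max=41
Recorded maximums: 36 36 36 32 32 41 41
Changes between consecutive maximums: 2

Answer: 2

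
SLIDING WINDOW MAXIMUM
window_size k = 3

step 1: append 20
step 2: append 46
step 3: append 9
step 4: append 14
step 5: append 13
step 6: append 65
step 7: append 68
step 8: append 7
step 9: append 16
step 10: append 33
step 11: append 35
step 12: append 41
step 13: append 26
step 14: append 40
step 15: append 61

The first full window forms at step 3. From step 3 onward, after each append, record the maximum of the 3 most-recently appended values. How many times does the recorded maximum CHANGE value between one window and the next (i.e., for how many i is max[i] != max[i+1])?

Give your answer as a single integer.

step 1: append 20 -> window=[20] (not full yet)
step 2: append 46 -> window=[20, 46] (not full yet)
step 3: append 9 -> window=[20, 46, 9] -> max=46
step 4: append 14 -> window=[46, 9, 14] -> max=46
step 5: append 13 -> window=[9, 14, 13] -> max=14
step 6: append 65 -> window=[14, 13, 65] -> max=65
step 7: append 68 -> window=[13, 65, 68] -> max=68
step 8: append 7 -> window=[65, 68, 7] -> max=68
step 9: append 16 -> window=[68, 7, 16] -> max=68
step 10: append 33 -> window=[7, 16, 33] -> max=33
step 11: append 35 -> window=[16, 33, 35] -> max=35
step 12: append 41 -> window=[33, 35, 41] -> max=41
step 13: append 26 -> window=[35, 41, 26] -> max=41
step 14: append 40 -> window=[41, 26, 40] -> max=41
step 15: append 61 -> window=[26, 40, 61] -> max=61
Recorded maximums: 46 46 14 65 68 68 68 33 35 41 41 41 61
Changes between consecutive maximums: 7

Answer: 7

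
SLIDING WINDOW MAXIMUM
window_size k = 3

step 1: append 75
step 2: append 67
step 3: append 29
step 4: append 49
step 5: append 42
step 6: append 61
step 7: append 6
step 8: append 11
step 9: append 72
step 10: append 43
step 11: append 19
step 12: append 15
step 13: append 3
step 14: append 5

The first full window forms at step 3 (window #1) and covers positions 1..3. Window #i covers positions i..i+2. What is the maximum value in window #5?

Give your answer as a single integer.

Answer: 61

Derivation:
step 1: append 75 -> window=[75] (not full yet)
step 2: append 67 -> window=[75, 67] (not full yet)
step 3: append 29 -> window=[75, 67, 29] -> max=75
step 4: append 49 -> window=[67, 29, 49] -> max=67
step 5: append 42 -> window=[29, 49, 42] -> max=49
step 6: append 61 -> window=[49, 42, 61] -> max=61
step 7: append 6 -> window=[42, 61, 6] -> max=61
Window #5 max = 61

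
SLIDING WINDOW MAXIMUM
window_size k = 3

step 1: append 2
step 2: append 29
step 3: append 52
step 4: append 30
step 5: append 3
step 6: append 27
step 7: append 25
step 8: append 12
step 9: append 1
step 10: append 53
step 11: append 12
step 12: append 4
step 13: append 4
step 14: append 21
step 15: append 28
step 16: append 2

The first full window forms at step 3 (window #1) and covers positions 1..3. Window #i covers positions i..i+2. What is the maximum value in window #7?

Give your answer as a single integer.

step 1: append 2 -> window=[2] (not full yet)
step 2: append 29 -> window=[2, 29] (not full yet)
step 3: append 52 -> window=[2, 29, 52] -> max=52
step 4: append 30 -> window=[29, 52, 30] -> max=52
step 5: append 3 -> window=[52, 30, 3] -> max=52
step 6: append 27 -> window=[30, 3, 27] -> max=30
step 7: append 25 -> window=[3, 27, 25] -> max=27
step 8: append 12 -> window=[27, 25, 12] -> max=27
step 9: append 1 -> window=[25, 12, 1] -> max=25
Window #7 max = 25

Answer: 25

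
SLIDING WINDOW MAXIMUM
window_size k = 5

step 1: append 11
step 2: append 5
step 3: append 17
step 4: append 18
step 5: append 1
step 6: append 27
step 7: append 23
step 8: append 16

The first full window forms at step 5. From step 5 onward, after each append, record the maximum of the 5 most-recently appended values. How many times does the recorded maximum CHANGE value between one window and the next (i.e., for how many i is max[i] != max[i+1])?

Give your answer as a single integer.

step 1: append 11 -> window=[11] (not full yet)
step 2: append 5 -> window=[11, 5] (not full yet)
step 3: append 17 -> window=[11, 5, 17] (not full yet)
step 4: append 18 -> window=[11, 5, 17, 18] (not full yet)
step 5: append 1 -> window=[11, 5, 17, 18, 1] -> max=18
step 6: append 27 -> window=[5, 17, 18, 1, 27] -> max=27
step 7: append 23 -> window=[17, 18, 1, 27, 23] -> max=27
step 8: append 16 -> window=[18, 1, 27, 23, 16] -> max=27
Recorded maximums: 18 27 27 27
Changes between consecutive maximums: 1

Answer: 1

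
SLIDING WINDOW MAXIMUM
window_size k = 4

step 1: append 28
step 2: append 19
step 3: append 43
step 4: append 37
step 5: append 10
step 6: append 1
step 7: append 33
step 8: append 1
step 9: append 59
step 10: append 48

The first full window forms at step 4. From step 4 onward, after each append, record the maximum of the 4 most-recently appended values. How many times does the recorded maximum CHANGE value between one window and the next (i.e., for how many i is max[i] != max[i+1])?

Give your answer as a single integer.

step 1: append 28 -> window=[28] (not full yet)
step 2: append 19 -> window=[28, 19] (not full yet)
step 3: append 43 -> window=[28, 19, 43] (not full yet)
step 4: append 37 -> window=[28, 19, 43, 37] -> max=43
step 5: append 10 -> window=[19, 43, 37, 10] -> max=43
step 6: append 1 -> window=[43, 37, 10, 1] -> max=43
step 7: append 33 -> window=[37, 10, 1, 33] -> max=37
step 8: append 1 -> window=[10, 1, 33, 1] -> max=33
step 9: append 59 -> window=[1, 33, 1, 59] -> max=59
step 10: append 48 -> window=[33, 1, 59, 48] -> max=59
Recorded maximums: 43 43 43 37 33 59 59
Changes between consecutive maximums: 3

Answer: 3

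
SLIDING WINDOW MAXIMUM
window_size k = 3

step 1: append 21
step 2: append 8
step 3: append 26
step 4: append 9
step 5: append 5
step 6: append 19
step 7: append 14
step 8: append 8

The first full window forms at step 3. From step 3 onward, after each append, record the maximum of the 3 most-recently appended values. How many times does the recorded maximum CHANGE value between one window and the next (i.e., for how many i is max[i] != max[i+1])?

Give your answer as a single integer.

step 1: append 21 -> window=[21] (not full yet)
step 2: append 8 -> window=[21, 8] (not full yet)
step 3: append 26 -> window=[21, 8, 26] -> max=26
step 4: append 9 -> window=[8, 26, 9] -> max=26
step 5: append 5 -> window=[26, 9, 5] -> max=26
step 6: append 19 -> window=[9, 5, 19] -> max=19
step 7: append 14 -> window=[5, 19, 14] -> max=19
step 8: append 8 -> window=[19, 14, 8] -> max=19
Recorded maximums: 26 26 26 19 19 19
Changes between consecutive maximums: 1

Answer: 1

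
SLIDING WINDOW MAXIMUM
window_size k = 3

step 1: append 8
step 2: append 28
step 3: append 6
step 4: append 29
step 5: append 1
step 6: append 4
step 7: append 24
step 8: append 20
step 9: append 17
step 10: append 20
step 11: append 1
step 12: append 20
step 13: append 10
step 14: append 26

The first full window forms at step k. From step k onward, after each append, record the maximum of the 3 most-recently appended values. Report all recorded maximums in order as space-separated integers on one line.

Answer: 28 29 29 29 24 24 24 20 20 20 20 26

Derivation:
step 1: append 8 -> window=[8] (not full yet)
step 2: append 28 -> window=[8, 28] (not full yet)
step 3: append 6 -> window=[8, 28, 6] -> max=28
step 4: append 29 -> window=[28, 6, 29] -> max=29
step 5: append 1 -> window=[6, 29, 1] -> max=29
step 6: append 4 -> window=[29, 1, 4] -> max=29
step 7: append 24 -> window=[1, 4, 24] -> max=24
step 8: append 20 -> window=[4, 24, 20] -> max=24
step 9: append 17 -> window=[24, 20, 17] -> max=24
step 10: append 20 -> window=[20, 17, 20] -> max=20
step 11: append 1 -> window=[17, 20, 1] -> max=20
step 12: append 20 -> window=[20, 1, 20] -> max=20
step 13: append 10 -> window=[1, 20, 10] -> max=20
step 14: append 26 -> window=[20, 10, 26] -> max=26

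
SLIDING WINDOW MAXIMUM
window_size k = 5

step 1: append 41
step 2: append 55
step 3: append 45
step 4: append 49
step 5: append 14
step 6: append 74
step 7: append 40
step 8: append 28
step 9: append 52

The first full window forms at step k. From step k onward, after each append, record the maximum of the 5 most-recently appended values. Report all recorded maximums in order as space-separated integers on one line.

step 1: append 41 -> window=[41] (not full yet)
step 2: append 55 -> window=[41, 55] (not full yet)
step 3: append 45 -> window=[41, 55, 45] (not full yet)
step 4: append 49 -> window=[41, 55, 45, 49] (not full yet)
step 5: append 14 -> window=[41, 55, 45, 49, 14] -> max=55
step 6: append 74 -> window=[55, 45, 49, 14, 74] -> max=74
step 7: append 40 -> window=[45, 49, 14, 74, 40] -> max=74
step 8: append 28 -> window=[49, 14, 74, 40, 28] -> max=74
step 9: append 52 -> window=[14, 74, 40, 28, 52] -> max=74

Answer: 55 74 74 74 74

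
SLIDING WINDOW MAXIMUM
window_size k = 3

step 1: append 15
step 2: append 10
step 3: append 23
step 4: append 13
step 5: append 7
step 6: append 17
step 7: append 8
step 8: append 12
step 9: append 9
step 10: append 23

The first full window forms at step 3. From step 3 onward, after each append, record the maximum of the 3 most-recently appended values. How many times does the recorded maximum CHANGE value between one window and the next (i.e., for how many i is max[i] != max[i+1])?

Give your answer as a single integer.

Answer: 3

Derivation:
step 1: append 15 -> window=[15] (not full yet)
step 2: append 10 -> window=[15, 10] (not full yet)
step 3: append 23 -> window=[15, 10, 23] -> max=23
step 4: append 13 -> window=[10, 23, 13] -> max=23
step 5: append 7 -> window=[23, 13, 7] -> max=23
step 6: append 17 -> window=[13, 7, 17] -> max=17
step 7: append 8 -> window=[7, 17, 8] -> max=17
step 8: append 12 -> window=[17, 8, 12] -> max=17
step 9: append 9 -> window=[8, 12, 9] -> max=12
step 10: append 23 -> window=[12, 9, 23] -> max=23
Recorded maximums: 23 23 23 17 17 17 12 23
Changes between consecutive maximums: 3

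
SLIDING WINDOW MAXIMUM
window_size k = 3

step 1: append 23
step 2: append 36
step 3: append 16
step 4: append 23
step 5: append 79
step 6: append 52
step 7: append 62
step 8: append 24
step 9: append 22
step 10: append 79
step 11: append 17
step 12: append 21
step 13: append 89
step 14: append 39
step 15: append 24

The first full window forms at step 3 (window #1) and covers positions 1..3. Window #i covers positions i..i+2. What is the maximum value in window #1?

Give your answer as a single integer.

Answer: 36

Derivation:
step 1: append 23 -> window=[23] (not full yet)
step 2: append 36 -> window=[23, 36] (not full yet)
step 3: append 16 -> window=[23, 36, 16] -> max=36
Window #1 max = 36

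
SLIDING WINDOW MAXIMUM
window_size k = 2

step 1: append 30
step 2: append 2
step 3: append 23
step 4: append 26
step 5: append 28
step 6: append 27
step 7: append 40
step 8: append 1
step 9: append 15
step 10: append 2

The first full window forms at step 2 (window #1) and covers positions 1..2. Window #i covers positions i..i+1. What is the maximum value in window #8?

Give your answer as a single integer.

Answer: 15

Derivation:
step 1: append 30 -> window=[30] (not full yet)
step 2: append 2 -> window=[30, 2] -> max=30
step 3: append 23 -> window=[2, 23] -> max=23
step 4: append 26 -> window=[23, 26] -> max=26
step 5: append 28 -> window=[26, 28] -> max=28
step 6: append 27 -> window=[28, 27] -> max=28
step 7: append 40 -> window=[27, 40] -> max=40
step 8: append 1 -> window=[40, 1] -> max=40
step 9: append 15 -> window=[1, 15] -> max=15
Window #8 max = 15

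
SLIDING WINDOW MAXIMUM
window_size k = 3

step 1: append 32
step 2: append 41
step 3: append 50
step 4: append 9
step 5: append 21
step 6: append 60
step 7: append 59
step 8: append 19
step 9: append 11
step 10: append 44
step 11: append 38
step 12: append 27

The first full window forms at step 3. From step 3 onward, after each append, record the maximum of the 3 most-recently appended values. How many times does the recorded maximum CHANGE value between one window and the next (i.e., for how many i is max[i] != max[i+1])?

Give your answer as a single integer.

Answer: 3

Derivation:
step 1: append 32 -> window=[32] (not full yet)
step 2: append 41 -> window=[32, 41] (not full yet)
step 3: append 50 -> window=[32, 41, 50] -> max=50
step 4: append 9 -> window=[41, 50, 9] -> max=50
step 5: append 21 -> window=[50, 9, 21] -> max=50
step 6: append 60 -> window=[9, 21, 60] -> max=60
step 7: append 59 -> window=[21, 60, 59] -> max=60
step 8: append 19 -> window=[60, 59, 19] -> max=60
step 9: append 11 -> window=[59, 19, 11] -> max=59
step 10: append 44 -> window=[19, 11, 44] -> max=44
step 11: append 38 -> window=[11, 44, 38] -> max=44
step 12: append 27 -> window=[44, 38, 27] -> max=44
Recorded maximums: 50 50 50 60 60 60 59 44 44 44
Changes between consecutive maximums: 3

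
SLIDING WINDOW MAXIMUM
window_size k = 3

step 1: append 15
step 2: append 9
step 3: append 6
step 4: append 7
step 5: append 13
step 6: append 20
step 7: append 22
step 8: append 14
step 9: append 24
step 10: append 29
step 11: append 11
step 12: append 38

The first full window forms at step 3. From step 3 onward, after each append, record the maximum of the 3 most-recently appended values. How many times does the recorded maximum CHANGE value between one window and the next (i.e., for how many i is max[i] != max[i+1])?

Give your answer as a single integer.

Answer: 7

Derivation:
step 1: append 15 -> window=[15] (not full yet)
step 2: append 9 -> window=[15, 9] (not full yet)
step 3: append 6 -> window=[15, 9, 6] -> max=15
step 4: append 7 -> window=[9, 6, 7] -> max=9
step 5: append 13 -> window=[6, 7, 13] -> max=13
step 6: append 20 -> window=[7, 13, 20] -> max=20
step 7: append 22 -> window=[13, 20, 22] -> max=22
step 8: append 14 -> window=[20, 22, 14] -> max=22
step 9: append 24 -> window=[22, 14, 24] -> max=24
step 10: append 29 -> window=[14, 24, 29] -> max=29
step 11: append 11 -> window=[24, 29, 11] -> max=29
step 12: append 38 -> window=[29, 11, 38] -> max=38
Recorded maximums: 15 9 13 20 22 22 24 29 29 38
Changes between consecutive maximums: 7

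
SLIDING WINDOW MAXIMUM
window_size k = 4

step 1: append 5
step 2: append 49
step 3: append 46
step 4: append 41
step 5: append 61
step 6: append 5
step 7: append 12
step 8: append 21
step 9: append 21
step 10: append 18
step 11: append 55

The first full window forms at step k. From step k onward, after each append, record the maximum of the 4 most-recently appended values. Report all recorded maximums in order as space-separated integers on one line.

step 1: append 5 -> window=[5] (not full yet)
step 2: append 49 -> window=[5, 49] (not full yet)
step 3: append 46 -> window=[5, 49, 46] (not full yet)
step 4: append 41 -> window=[5, 49, 46, 41] -> max=49
step 5: append 61 -> window=[49, 46, 41, 61] -> max=61
step 6: append 5 -> window=[46, 41, 61, 5] -> max=61
step 7: append 12 -> window=[41, 61, 5, 12] -> max=61
step 8: append 21 -> window=[61, 5, 12, 21] -> max=61
step 9: append 21 -> window=[5, 12, 21, 21] -> max=21
step 10: append 18 -> window=[12, 21, 21, 18] -> max=21
step 11: append 55 -> window=[21, 21, 18, 55] -> max=55

Answer: 49 61 61 61 61 21 21 55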